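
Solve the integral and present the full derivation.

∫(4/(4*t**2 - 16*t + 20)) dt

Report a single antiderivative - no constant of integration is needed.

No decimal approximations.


Step 1. Substitute u = 2*t - 4, turning ∫(4/(4*t**2 - 16*t + 20)) dt into ∫(2/(u**2 + 4)) du: now ∫(2/(u**2 + 4)) du.
Step 2. Evaluate the standard form: now atan(u/2).
Step 3. Substitute back u = 2*t - 4: now atan(t - 2).
Answer: atan(t - 2).


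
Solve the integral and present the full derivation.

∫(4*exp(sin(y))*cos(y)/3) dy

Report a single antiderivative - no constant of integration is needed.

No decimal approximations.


Step 1. Substitute u = sin(y), turning ∫(4*exp(sin(y))*cos(y)/3) dy into ∫(4*exp(u)/3) du: now ∫(4*exp(u)/3) du.
Step 2. Evaluate the standard form: now 4*exp(u)/3.
Step 3. Substitute back u = sin(y): now 4*exp(sin(y))/3.
Answer: 4*exp(sin(y))/3.


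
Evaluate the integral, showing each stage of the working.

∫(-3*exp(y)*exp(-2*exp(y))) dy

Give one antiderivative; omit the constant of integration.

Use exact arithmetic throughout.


Step 1. Substitute u = exp(y), turning ∫(-3*exp(y)*exp(-2*exp(y))) dy into ∫(-3*exp(-2*u)) du: now ∫(-3*exp(-2*u)) du.
Step 2. Evaluate the standard form: now 3*exp(-2*u)/2.
Step 3. Substitute back u = exp(y): now 3*exp(-2*exp(y))/2.
Answer: 3*exp(-2*exp(y))/2.


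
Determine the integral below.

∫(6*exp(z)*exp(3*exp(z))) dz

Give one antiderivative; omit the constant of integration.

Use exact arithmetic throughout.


Answer: 2*exp(3*exp(z)).


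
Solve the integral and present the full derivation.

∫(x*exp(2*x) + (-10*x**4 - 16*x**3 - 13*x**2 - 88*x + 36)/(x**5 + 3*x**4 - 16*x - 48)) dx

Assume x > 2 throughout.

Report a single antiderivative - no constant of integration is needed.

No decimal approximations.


Step 1. Rewrite: now ∫(x*exp(2*x)) dx + ∫((-10*x**4 - 16*x**3 - 13*x**2 - 88*x + 36)/(x**5 + 3*x**4 - 16*x - 48)) dx.
Step 2. Decompose ∫((-10*x**4 - 16*x**3 - 13*x**2 - 88*x + 36)/(x**5 + 3*x**4 - 16*x - 48)) dx by partial fractions, (-10*x**4 - 16*x**3 - 13*x**2 - 88*x + 36)/(x**5 + 3*x**4 - 16*x - 48) = 3/(x**2 + 4) - 3/(x + 3) - 4/(x + 2) - 3/(x - 2): now ∫(x*exp(2*x)) dx + ∫(-3/(x - 2)) dx + ∫(-4/(x + 2)) dx + ∫(-3/(x + 3)) dx + ∫(3/(x**2 + 4)) dx.
Step 3. Evaluate the standard form [assuming x > 2]: now -3*log(x - 2) + ∫(x*exp(2*x)) dx + ∫(-4/(x + 2)) dx + ∫(-3/(x + 3)) dx + ∫(3/(x**2 + 4)) dx.
Step 4. Evaluate the standard form [assuming x > -2]: now -3*log(x - 2) - 4*log(x + 2) + ∫(x*exp(2*x)) dx + ∫(-3/(x + 3)) dx + ∫(3/(x**2 + 4)) dx.
Step 5. Evaluate the standard form [assuming x > -3]: now -3*log(x - 2) - 4*log(x + 2) - 3*log(x + 3) + ∫(x*exp(2*x)) dx + ∫(3/(x**2 + 4)) dx.
Step 6. Evaluate the standard form: now -3*log(x - 2) - 4*log(x + 2) - 3*log(x + 3) + 3*atan(x/2)/2 + ∫(x*exp(2*x)) dx.
Step 7. Integrate ∫(x*exp(2*x)) dx by parts with u = x, dv = (exp(2*x)) dx, so v = exp(2*x)/2: now x*exp(2*x)/2 - 3*log(x - 2) - 4*log(x + 2) - 3*log(x + 3) + 3*atan(x/2)/2 + ∫(-exp(2*x)/2) dx.
Step 8. Evaluate the standard form: now x*exp(2*x)/2 - exp(2*x)/4 - 3*log(x - 2) - 4*log(x + 2) - 3*log(x + 3) + 3*atan(x/2)/2.
Answer: x*exp(2*x)/2 - exp(2*x)/4 - 3*log(x - 2) - 4*log(x + 2) - 3*log(x + 3) + 3*atan(x/2)/2.


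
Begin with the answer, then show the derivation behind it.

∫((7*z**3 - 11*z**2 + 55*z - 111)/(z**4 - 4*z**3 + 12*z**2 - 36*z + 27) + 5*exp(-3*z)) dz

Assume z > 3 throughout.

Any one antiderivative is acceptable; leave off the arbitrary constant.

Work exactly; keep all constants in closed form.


The answer is 4*log(z - 3) + 3*log(z - 1) + 2*atan(z/3)/3 - 5*exp(-3*z)/3.
Step 1. Rewrite: now ∫((7*z**3 - 11*z**2 + 55*z - 111)/(z**4 - 4*z**3 + 12*z**2 - 36*z + 27)) dz + ∫(5*exp(-3*z)) dz.
Step 2. Evaluate the standard form: now ∫((7*z**3 - 11*z**2 + 55*z - 111)/(z**4 - 4*z**3 + 12*z**2 - 36*z + 27)) dz - 5*exp(-3*z)/3.
Step 3. Decompose ∫((7*z**3 - 11*z**2 + 55*z - 111)/(z**4 - 4*z**3 + 12*z**2 - 36*z + 27)) dz by partial fractions, (7*z**3 - 11*z**2 + 55*z - 111)/(z**4 - 4*z**3 + 12*z**2 - 36*z + 27) = 2/(z**2 + 9) + 3/(z - 1) + 4/(z - 3): now ∫(4/(z - 3)) dz + ∫(3/(z - 1)) dz + ∫(2/(z**2 + 9)) dz - 5*exp(-3*z)/3.
Step 4. Evaluate the standard form [assuming z > 1]: now 3*log(z - 1) + ∫(4/(z - 3)) dz + ∫(2/(z**2 + 9)) dz - 5*exp(-3*z)/3.
Step 5. Evaluate the standard form [assuming z > 3]: now 4*log(z - 3) + 3*log(z - 1) + ∫(2/(z**2 + 9)) dz - 5*exp(-3*z)/3.
Step 6. Evaluate the standard form: now 4*log(z - 3) + 3*log(z - 1) + 2*atan(z/3)/3 - 5*exp(-3*z)/3.
Answer: 4*log(z - 3) + 3*log(z - 1) + 2*atan(z/3)/3 - 5*exp(-3*z)/3.


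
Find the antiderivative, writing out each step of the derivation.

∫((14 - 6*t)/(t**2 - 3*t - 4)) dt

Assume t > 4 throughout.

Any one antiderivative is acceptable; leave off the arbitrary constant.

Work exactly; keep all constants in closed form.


Step 1. Decompose ∫((14 - 6*t)/(t**2 - 3*t - 4)) dt by partial fractions, (14 - 6*t)/(t**2 - 3*t - 4) = -4/(t + 1) - 2/(t - 4): now ∫(-2/(t - 4)) dt + ∫(-4/(t + 1)) dt.
Step 2. Evaluate the standard form [assuming t > -1]: now -4*log(t + 1) + ∫(-2/(t - 4)) dt.
Step 3. Evaluate the standard form [assuming t > 4]: now -2*log(t - 4) - 4*log(t + 1).
Answer: -2*log(t - 4) - 4*log(t + 1).


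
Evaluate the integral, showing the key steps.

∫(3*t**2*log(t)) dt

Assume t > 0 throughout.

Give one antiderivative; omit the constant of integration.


Step 1. Integrate ∫(3*t**2*log(t)) dt by parts with u = log(t), dv = (3*t**2) dt, so v = t**3 [assuming t > 0]: now t**3*log(t) + ∫(-t**2) dt.
Step 2. Evaluate the standard form: now t**3*log(t) - t**3/3.
Answer: t**3*log(t) - t**3/3.


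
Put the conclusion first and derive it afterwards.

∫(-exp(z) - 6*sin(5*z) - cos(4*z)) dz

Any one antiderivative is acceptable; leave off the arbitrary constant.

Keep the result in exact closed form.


The answer is -exp(z) - sin(4*z)/4 + 6*cos(5*z)/5.
Step 1. Rewrite: now ∫(-exp(z)) dz + ∫(-6*sin(5*z)) dz + ∫(-cos(4*z)) dz.
Step 2. Evaluate the standard form: now -sin(4*z)/4 + ∫(-exp(z)) dz + ∫(-6*sin(5*z)) dz.
Step 3. Evaluate the standard form: now -exp(z) - sin(4*z)/4 + ∫(-6*sin(5*z)) dz.
Step 4. Evaluate the standard form: now -exp(z) - sin(4*z)/4 + 6*cos(5*z)/5.
Answer: -exp(z) - sin(4*z)/4 + 6*cos(5*z)/5.


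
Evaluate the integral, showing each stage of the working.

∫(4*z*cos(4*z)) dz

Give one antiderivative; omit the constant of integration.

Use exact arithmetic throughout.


Step 1. Integrate ∫(4*z*cos(4*z)) dz by parts with u = z, dv = (4*cos(4*z)) dz, so v = sin(4*z): now z*sin(4*z) + ∫(-sin(4*z)) dz.
Step 2. Evaluate the standard form: now z*sin(4*z) + cos(4*z)/4.
Answer: z*sin(4*z) + cos(4*z)/4.


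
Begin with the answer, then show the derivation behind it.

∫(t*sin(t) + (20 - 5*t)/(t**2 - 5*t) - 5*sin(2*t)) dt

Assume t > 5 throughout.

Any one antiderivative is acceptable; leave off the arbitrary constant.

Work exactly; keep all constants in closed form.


The answer is -t*cos(t) - 4*log(t) - log(t - 5) + sin(t) + 5*cos(2*t)/2.
Step 1. Rewrite: now ∫(t*sin(t)) dt + ∫((20 - 5*t)/(t**2 - 5*t)) dt + ∫(-5*sin(2*t)) dt.
Step 2. Evaluate the standard form: now 5*cos(2*t)/2 + ∫(t*sin(t)) dt + ∫((20 - 5*t)/(t**2 - 5*t)) dt.
Step 3. Decompose ∫((20 - 5*t)/(t**2 - 5*t)) dt by partial fractions, (20 - 5*t)/(t**2 - 5*t) = -1/(t - 5) - 4/t: now 5*cos(2*t)/2 + ∫(-4/t) dt + ∫(t*sin(t)) dt + ∫(-1/(t - 5)) dt.
Step 4. Evaluate the standard form [assuming t > 5]: now -log(t - 5) + 5*cos(2*t)/2 + ∫(-4/t) dt + ∫(t*sin(t)) dt.
Step 5. Evaluate the standard form [assuming t > 0]: now -4*log(t) - log(t - 5) + 5*cos(2*t)/2 + ∫(t*sin(t)) dt.
Step 6. Integrate ∫(t*sin(t)) dt by parts with u = t, dv = (sin(t)) dt, so v = -cos(t): now -t*cos(t) - 4*log(t) - log(t - 5) + 5*cos(2*t)/2 + ∫(cos(t)) dt.
Step 7. Evaluate the standard form: now -t*cos(t) - 4*log(t) - log(t - 5) + sin(t) + 5*cos(2*t)/2.
Answer: -t*cos(t) - 4*log(t) - log(t - 5) + sin(t) + 5*cos(2*t)/2.


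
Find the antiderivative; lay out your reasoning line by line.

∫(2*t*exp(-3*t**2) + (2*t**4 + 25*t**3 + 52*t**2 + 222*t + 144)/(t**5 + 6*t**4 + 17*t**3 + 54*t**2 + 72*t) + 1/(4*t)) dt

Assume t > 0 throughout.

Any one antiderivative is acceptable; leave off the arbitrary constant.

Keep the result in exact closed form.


Step 1. Rewrite: now ∫(1/(4*t)) dt + ∫(2*t*exp(-3*t**2)) dt + ∫((2*t**4 + 25*t**3 + 52*t**2 + 222*t + 144)/(t**5 + 6*t**4 + 17*t**3 + 54*t**2 + 72*t)) dt.
Step 2. Substitute u = t**2, turning ∫(2*t*exp(-3*t**2)) dt into ∫(exp(-3*u)) du: now ∫(1/(4*t)) dt + ∫((2*t**4 + 25*t**3 + 52*t**2 + 222*t + 144)/(t**5 + 6*t**4 + 17*t**3 + 54*t**2 + 72*t)) dt + ∫(exp(-3*u)) du.
Step 3. Evaluate the standard form: now ∫(1/(4*t)) dt + ∫((2*t**4 + 25*t**3 + 52*t**2 + 222*t + 144)/(t**5 + 6*t**4 + 17*t**3 + 54*t**2 + 72*t)) dt - exp(-3*u)/3.
Step 4. Substitute back u = t**2: now ∫(1/(4*t)) dt + ∫((2*t**4 + 25*t**3 + 52*t**2 + 222*t + 144)/(t**5 + 6*t**4 + 17*t**3 + 54*t**2 + 72*t)) dt - exp(-3*t**2)/3.
Step 5. Decompose ∫((2*t**4 + 25*t**3 + 52*t**2 + 222*t + 144)/(t**5 + 6*t**4 + 17*t**3 + 54*t**2 + 72*t)) dt by partial fractions, (2*t**4 + 25*t**3 + 52*t**2 + 222*t + 144)/(t**5 + 6*t**4 + 17*t**3 + 54*t**2 + 72*t) = 3/(t**2 + 9) - 5/(t + 4) + 5/(t + 2) + 2/t: now ∫(1/(4*t)) dt + ∫(2/t) dt + ∫(5/(t + 2)) dt + ∫(-5/(t + 4)) dt + ∫(3/(t**2 + 9)) dt - exp(-3*t**2)/3.
Step 6. Evaluate the standard form [assuming t > 0]: now 2*log(t) + ∫(1/(4*t)) dt + ∫(5/(t + 2)) dt + ∫(-5/(t + 4)) dt + ∫(3/(t**2 + 9)) dt - exp(-3*t**2)/3.
Step 7. Evaluate the standard form [assuming t > -2]: now 2*log(t) + 5*log(t + 2) + ∫(1/(4*t)) dt + ∫(-5/(t + 4)) dt + ∫(3/(t**2 + 9)) dt - exp(-3*t**2)/3.
Step 8. Evaluate the standard form [assuming t > -4]: now 2*log(t) + 5*log(t + 2) - 5*log(t + 4) + ∫(1/(4*t)) dt + ∫(3/(t**2 + 9)) dt - exp(-3*t**2)/3.
Step 9. Evaluate the standard form: now 2*log(t) + 5*log(t + 2) - 5*log(t + 4) + atan(t/3) + ∫(1/(4*t)) dt - exp(-3*t**2)/3.
Step 10. Evaluate the standard form [assuming t > 0]: now 9*log(t)/4 + 5*log(t + 2) - 5*log(t + 4) + atan(t/3) - exp(-3*t**2)/3.
Answer: 9*log(t)/4 + 5*log(t + 2) - 5*log(t + 4) + atan(t/3) - exp(-3*t**2)/3.


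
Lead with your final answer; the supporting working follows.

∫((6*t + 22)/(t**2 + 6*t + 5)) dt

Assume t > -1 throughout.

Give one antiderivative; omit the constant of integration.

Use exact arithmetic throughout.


The answer is 4*log(t + 1) + 2*log(t + 5).
Step 1. Decompose ∫((6*t + 22)/(t**2 + 6*t + 5)) dt by partial fractions, (6*t + 22)/(t**2 + 6*t + 5) = 2/(t + 5) + 4/(t + 1): now ∫(4/(t + 1)) dt + ∫(2/(t + 5)) dt.
Step 2. Evaluate the standard form [assuming t > -5]: now 2*log(t + 5) + ∫(4/(t + 1)) dt.
Step 3. Evaluate the standard form [assuming t > -1]: now 4*log(t + 1) + 2*log(t + 5).
Answer: 4*log(t + 1) + 2*log(t + 5).


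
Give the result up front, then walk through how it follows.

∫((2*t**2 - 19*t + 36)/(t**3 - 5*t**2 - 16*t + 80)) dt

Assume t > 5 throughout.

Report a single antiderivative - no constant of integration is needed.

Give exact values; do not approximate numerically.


The answer is -log(t - 5) + log(t - 4) + 2*log(t + 4).
Step 1. Decompose ∫((2*t**2 - 19*t + 36)/(t**3 - 5*t**2 - 16*t + 80)) dt by partial fractions, (2*t**2 - 19*t + 36)/(t**3 - 5*t**2 - 16*t + 80) = 2/(t + 4) + 1/(t - 4) - 1/(t - 5): now ∫(-1/(t - 5)) dt + ∫(1/(t - 4)) dt + ∫(2/(t + 4)) dt.
Step 2. Evaluate the standard form [assuming t > -4]: now 2*log(t + 4) + ∫(-1/(t - 5)) dt + ∫(1/(t - 4)) dt.
Step 3. Evaluate the standard form [assuming t > 5]: now -log(t - 5) + 2*log(t + 4) + ∫(1/(t - 4)) dt.
Step 4. Evaluate the standard form [assuming t > 4]: now -log(t - 5) + log(t - 4) + 2*log(t + 4).
Answer: -log(t - 5) + log(t - 4) + 2*log(t + 4).


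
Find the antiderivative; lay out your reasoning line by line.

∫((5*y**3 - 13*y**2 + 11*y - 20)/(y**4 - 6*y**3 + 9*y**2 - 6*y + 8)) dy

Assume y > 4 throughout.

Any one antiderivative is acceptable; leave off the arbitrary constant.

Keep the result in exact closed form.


Step 1. Decompose ∫((5*y**3 - 13*y**2 + 11*y - 20)/(y**4 - 6*y**3 + 9*y**2 - 6*y + 8)) dy by partial fractions, (5*y**3 - 13*y**2 + 11*y - 20)/(y**4 - 6*y**3 + 9*y**2 - 6*y + 8) = -1/(y**2 + 1) + 1/(y - 2) + 4/(y - 4): now ∫(4/(y - 4)) dy + ∫(1/(y - 2)) dy + ∫(-1/(y**2 + 1)) dy.
Step 2. Evaluate the standard form [assuming y > 2]: now log(y - 2) + ∫(4/(y - 4)) dy + ∫(-1/(y**2 + 1)) dy.
Step 3. Evaluate the standard form [assuming y > 4]: now 4*log(y - 4) + log(y - 2) + ∫(-1/(y**2 + 1)) dy.
Step 4. Evaluate the standard form: now 4*log(y - 4) + log(y - 2) - atan(y).
Answer: 4*log(y - 4) + log(y - 2) - atan(y).


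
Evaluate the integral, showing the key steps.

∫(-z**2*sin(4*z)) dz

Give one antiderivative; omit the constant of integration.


Step 1. Integrate ∫(-z**2*sin(4*z)) dz by parts with u = z**2, dv = (-sin(4*z)) dz, so v = cos(4*z)/4: now z**2*cos(4*z)/4 + ∫(-z*cos(4*z)/2) dz.
Step 2. Integrate ∫(-z*cos(4*z)/2) dz by parts with u = z, dv = (-cos(4*z)/2) dz, so v = -sin(4*z)/8: now z**2*cos(4*z)/4 - z*sin(4*z)/8 + ∫(sin(4*z)/8) dz.
Step 3. Evaluate the standard form: now z**2*cos(4*z)/4 - z*sin(4*z)/8 - cos(4*z)/32.
Answer: z**2*cos(4*z)/4 - z*sin(4*z)/8 - cos(4*z)/32.


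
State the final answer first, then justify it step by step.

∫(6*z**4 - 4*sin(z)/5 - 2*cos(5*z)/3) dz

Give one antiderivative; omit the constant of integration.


The answer is 6*z**5/5 - 2*sin(5*z)/15 + 4*cos(z)/5.
Step 1. Rewrite: now ∫(6*z**4) dz + ∫(-4*sin(z)/5) dz + ∫(-2*cos(5*z)/3) dz.
Step 2. Evaluate the standard form: now 6*z**5/5 + ∫(-4*sin(z)/5) dz + ∫(-2*cos(5*z)/3) dz.
Step 3. Evaluate the standard form: now 6*z**5/5 + 4*cos(z)/5 + ∫(-2*cos(5*z)/3) dz.
Step 4. Evaluate the standard form: now 6*z**5/5 - 2*sin(5*z)/15 + 4*cos(z)/5.
Answer: 6*z**5/5 - 2*sin(5*z)/15 + 4*cos(z)/5.


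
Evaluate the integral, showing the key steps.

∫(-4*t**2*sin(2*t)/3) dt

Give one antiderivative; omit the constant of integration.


Step 1. Integrate ∫(-4*t**2*sin(2*t)/3) dt by parts with u = t**2, dv = (-4*sin(2*t)/3) dt, so v = 2*cos(2*t)/3: now 2*t**2*cos(2*t)/3 + ∫(-4*t*cos(2*t)/3) dt.
Step 2. Integrate ∫(-4*t*cos(2*t)/3) dt by parts with u = t, dv = (-4*cos(2*t)/3) dt, so v = -2*sin(2*t)/3: now 2*t**2*cos(2*t)/3 - 2*t*sin(2*t)/3 + ∫(2*sin(2*t)/3) dt.
Step 3. Evaluate the standard form: now 2*t**2*cos(2*t)/3 - 2*t*sin(2*t)/3 - cos(2*t)/3.
Answer: 2*t**2*cos(2*t)/3 - 2*t*sin(2*t)/3 - cos(2*t)/3.


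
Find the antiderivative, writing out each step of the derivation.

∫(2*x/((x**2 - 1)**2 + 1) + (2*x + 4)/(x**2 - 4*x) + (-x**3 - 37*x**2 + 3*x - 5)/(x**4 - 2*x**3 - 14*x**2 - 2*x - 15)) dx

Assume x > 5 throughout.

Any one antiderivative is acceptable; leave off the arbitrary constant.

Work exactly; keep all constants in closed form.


Step 1. Rewrite: now ∫(2*x/((x**2 - 1)**2 + 1)) dx + ∫((2*x + 4)/(x**2 - 4*x)) dx + ∫((-x**3 - 37*x**2 + 3*x - 5)/(x**4 - 2*x**3 - 14*x**2 - 2*x - 15)) dx.
Step 2. Substitute u = x**2 - 1, turning ∫(2*x/((x**2 - 1)**2 + 1)) dx into ∫(1/(u**2 + 1)) du: now ∫((2*x + 4)/(x**2 - 4*x)) dx + ∫((-x**3 - 37*x**2 + 3*x - 5)/(x**4 - 2*x**3 - 14*x**2 - 2*x - 15)) dx + ∫(1/(u**2 + 1)) du.
Step 3. Evaluate the standard form: now atan(u) + ∫((2*x + 4)/(x**2 - 4*x)) dx + ∫((-x**3 - 37*x**2 + 3*x - 5)/(x**4 - 2*x**3 - 14*x**2 - 2*x - 15)) dx.
Step 4. Substitute back u = x**2 - 1: now atan(x**2 - 1) + ∫((2*x + 4)/(x**2 - 4*x)) dx + ∫((-x**3 - 37*x**2 + 3*x - 5)/(x**4 - 2*x**3 - 14*x**2 - 2*x - 15)) dx.
Step 5. Decompose ∫((-x**3 - 37*x**2 + 3*x - 5)/(x**4 - 2*x**3 - 14*x**2 - 2*x - 15)) dx by partial fractions, (-x**3 - 37*x**2 + 3*x - 5)/(x**4 - 2*x**3 - 14*x**2 - 2*x - 15) = -2/(x**2 + 1) + 4/(x + 3) - 5/(x - 5): now atan(x**2 - 1) + ∫((2*x + 4)/(x**2 - 4*x)) dx + ∫(-5/(x - 5)) dx + ∫(4/(x + 3)) dx + ∫(-2/(x**2 + 1)) dx.
Step 6. Evaluate the standard form [assuming x > -3]: now 4*log(x + 3) + atan(x**2 - 1) + ∫((2*x + 4)/(x**2 - 4*x)) dx + ∫(-5/(x - 5)) dx + ∫(-2/(x**2 + 1)) dx.
Step 7. Evaluate the standard form [assuming x > 5]: now -5*log(x - 5) + 4*log(x + 3) + atan(x**2 - 1) + ∫((2*x + 4)/(x**2 - 4*x)) dx + ∫(-2/(x**2 + 1)) dx.
Step 8. Evaluate the standard form: now -5*log(x - 5) + 4*log(x + 3) - 2*atan(x) + atan(x**2 - 1) + ∫((2*x + 4)/(x**2 - 4*x)) dx.
Step 9. Decompose ∫((2*x + 4)/(x**2 - 4*x)) dx by partial fractions, (2*x + 4)/(x**2 - 4*x) = 3/(x - 4) - 1/x: now -5*log(x - 5) + 4*log(x + 3) - 2*atan(x) + atan(x**2 - 1) + ∫(-1/x) dx + ∫(3/(x - 4)) dx.
Step 10. Evaluate the standard form [assuming x > 4]: now -5*log(x - 5) + 3*log(x - 4) + 4*log(x + 3) - 2*atan(x) + atan(x**2 - 1) + ∫(-1/x) dx.
Step 11. Evaluate the standard form [assuming x > 0]: now -log(x) - 5*log(x - 5) + 3*log(x - 4) + 4*log(x + 3) - 2*atan(x) + atan(x**2 - 1).
Answer: -log(x) - 5*log(x - 5) + 3*log(x - 4) + 4*log(x + 3) - 2*atan(x) + atan(x**2 - 1).


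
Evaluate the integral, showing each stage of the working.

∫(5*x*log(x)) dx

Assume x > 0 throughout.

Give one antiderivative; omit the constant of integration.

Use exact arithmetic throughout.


Step 1. Integrate ∫(5*x*log(x)) dx by parts with u = log(x), dv = (5*x) dx, so v = 5*x**2/2 [assuming x > 0]: now 5*x**2*log(x)/2 + ∫(-5*x/2) dx.
Step 2. Evaluate the standard form: now 5*x**2*log(x)/2 - 5*x**2/4.
Answer: 5*x**2*log(x)/2 - 5*x**2/4.


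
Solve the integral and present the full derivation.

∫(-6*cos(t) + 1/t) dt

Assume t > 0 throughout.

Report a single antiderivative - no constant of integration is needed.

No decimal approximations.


Step 1. Rewrite: now ∫(1/t) dt + ∫(-6*cos(t)) dt.
Step 2. Evaluate the standard form [assuming t > 0]: now log(t) + ∫(-6*cos(t)) dt.
Step 3. Evaluate the standard form: now log(t) - 6*sin(t).
Answer: log(t) - 6*sin(t).


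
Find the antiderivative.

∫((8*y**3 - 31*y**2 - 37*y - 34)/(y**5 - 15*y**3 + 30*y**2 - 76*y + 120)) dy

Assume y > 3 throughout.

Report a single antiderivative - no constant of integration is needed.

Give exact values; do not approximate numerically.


Answer: -2*log(y - 3) + 3*log(y - 2) - log(y + 5) + 3*atan(y/2)/2.


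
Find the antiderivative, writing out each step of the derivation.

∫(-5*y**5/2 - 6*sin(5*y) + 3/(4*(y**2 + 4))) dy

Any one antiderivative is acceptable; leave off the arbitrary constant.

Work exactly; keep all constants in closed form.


Step 1. Rewrite: now ∫(-5*y**5/2) dy + ∫(3/(4*(y**2 + 4))) dy + ∫(-6*sin(5*y)) dy.
Step 2. Evaluate the standard form: now 6*cos(5*y)/5 + ∫(-5*y**5/2) dy + ∫(3/(4*(y**2 + 4))) dy.
Step 3. Evaluate the standard form: now -5*y**6/12 + 6*cos(5*y)/5 + ∫(3/(4*(y**2 + 4))) dy.
Step 4. Evaluate the standard form: now -5*y**6/12 + 6*cos(5*y)/5 + 3*atan(y/2)/8.
Answer: -5*y**6/12 + 6*cos(5*y)/5 + 3*atan(y/2)/8.


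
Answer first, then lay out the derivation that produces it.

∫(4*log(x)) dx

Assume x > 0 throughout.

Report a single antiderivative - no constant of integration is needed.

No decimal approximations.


The answer is 4*x*log(x) - 4*x.
Step 1. Integrate ∫(4*log(x)) dx by parts with u = log(x), dv = (4) dx, so v = 4*x [assuming x > 0]: now 4*x*log(x) + ∫(-4) dx.
Step 2. Evaluate the standard form: now 4*x*log(x) - 4*x.
Answer: 4*x*log(x) - 4*x.


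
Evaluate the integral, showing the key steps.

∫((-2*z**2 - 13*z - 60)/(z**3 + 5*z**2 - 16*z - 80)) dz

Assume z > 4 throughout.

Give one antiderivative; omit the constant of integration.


Step 1. Decompose ∫((-2*z**2 - 13*z - 60)/(z**3 + 5*z**2 - 16*z - 80)) dz by partial fractions, (-2*z**2 - 13*z - 60)/(z**3 + 5*z**2 - 16*z - 80) = -5/(z + 5) + 5/(z + 4) - 2/(z - 4): now ∫(-2/(z - 4)) dz + ∫(5/(z + 4)) dz + ∫(-5/(z + 5)) dz.
Step 2. Evaluate the standard form [assuming z > -4]: now 5*log(z + 4) + ∫(-2/(z - 4)) dz + ∫(-5/(z + 5)) dz.
Step 3. Evaluate the standard form [assuming z > -5]: now 5*log(z + 4) - 5*log(z + 5) + ∫(-2/(z - 4)) dz.
Step 4. Evaluate the standard form [assuming z > 4]: now -2*log(z - 4) + 5*log(z + 4) - 5*log(z + 5).
Answer: -2*log(z - 4) + 5*log(z + 4) - 5*log(z + 5).


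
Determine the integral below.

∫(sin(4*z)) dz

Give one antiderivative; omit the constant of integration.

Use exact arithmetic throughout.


Answer: -cos(4*z)/4.


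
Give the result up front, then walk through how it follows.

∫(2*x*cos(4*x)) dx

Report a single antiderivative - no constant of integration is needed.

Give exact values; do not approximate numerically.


The answer is x*sin(4*x)/2 + cos(4*x)/8.
Step 1. Integrate ∫(2*x*cos(4*x)) dx by parts with u = x, dv = (2*cos(4*x)) dx, so v = sin(4*x)/2: now x*sin(4*x)/2 + ∫(-sin(4*x)/2) dx.
Step 2. Evaluate the standard form: now x*sin(4*x)/2 + cos(4*x)/8.
Answer: x*sin(4*x)/2 + cos(4*x)/8.


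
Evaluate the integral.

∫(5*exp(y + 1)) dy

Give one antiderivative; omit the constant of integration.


Answer: 5*exp(y + 1).


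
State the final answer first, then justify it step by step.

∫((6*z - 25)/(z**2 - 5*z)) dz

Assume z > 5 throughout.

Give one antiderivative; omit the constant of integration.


The answer is 5*log(z) + log(z - 5).
Step 1. Decompose ∫((6*z - 25)/(z**2 - 5*z)) dz by partial fractions, (6*z - 25)/(z**2 - 5*z) = 1/(z - 5) + 5/z: now ∫(5/z) dz + ∫(1/(z - 5)) dz.
Step 2. Evaluate the standard form [assuming z > 5]: now log(z - 5) + ∫(5/z) dz.
Step 3. Evaluate the standard form [assuming z > 0]: now 5*log(z) + log(z - 5).
Answer: 5*log(z) + log(z - 5).


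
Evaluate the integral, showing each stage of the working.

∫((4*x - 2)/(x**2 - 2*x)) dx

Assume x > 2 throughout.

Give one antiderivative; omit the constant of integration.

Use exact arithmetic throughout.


Step 1. Decompose ∫((4*x - 2)/(x**2 - 2*x)) dx by partial fractions, (4*x - 2)/(x**2 - 2*x) = 3/(x - 2) + 1/x: now ∫(1/x) dx + ∫(3/(x - 2)) dx.
Step 2. Evaluate the standard form [assuming x > 0]: now log(x) + ∫(3/(x - 2)) dx.
Step 3. Evaluate the standard form [assuming x > 2]: now log(x) + 3*log(x - 2).
Answer: log(x) + 3*log(x - 2).


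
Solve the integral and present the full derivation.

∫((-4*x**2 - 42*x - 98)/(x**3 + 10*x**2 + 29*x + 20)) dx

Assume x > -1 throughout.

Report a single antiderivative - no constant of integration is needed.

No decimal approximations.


Step 1. Decompose ∫((-4*x**2 - 42*x - 98)/(x**3 + 10*x**2 + 29*x + 20)) dx by partial fractions, (-4*x**2 - 42*x - 98)/(x**3 + 10*x**2 + 29*x + 20) = 3/(x + 5) - 2/(x + 4) - 5/(x + 1): now ∫(-5/(x + 1)) dx + ∫(-2/(x + 4)) dx + ∫(3/(x + 5)) dx.
Step 2. Evaluate the standard form [assuming x > -5]: now 3*log(x + 5) + ∫(-5/(x + 1)) dx + ∫(-2/(x + 4)) dx.
Step 3. Evaluate the standard form [assuming x > -1]: now -5*log(x + 1) + 3*log(x + 5) + ∫(-2/(x + 4)) dx.
Step 4. Evaluate the standard form [assuming x > -4]: now -5*log(x + 1) - 2*log(x + 4) + 3*log(x + 5).
Answer: -5*log(x + 1) - 2*log(x + 4) + 3*log(x + 5).


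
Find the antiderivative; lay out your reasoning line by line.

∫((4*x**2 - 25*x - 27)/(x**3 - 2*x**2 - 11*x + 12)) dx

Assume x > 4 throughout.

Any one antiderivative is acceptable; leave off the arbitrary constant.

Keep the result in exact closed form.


Step 1. Decompose ∫((4*x**2 - 25*x - 27)/(x**3 - 2*x**2 - 11*x + 12)) dx by partial fractions, (4*x**2 - 25*x - 27)/(x**3 - 2*x**2 - 11*x + 12) = 3/(x + 3) + 4/(x - 1) - 3/(x - 4): now ∫(-3/(x - 4)) dx + ∫(4/(x - 1)) dx + ∫(3/(x + 3)) dx.
Step 2. Evaluate the standard form [assuming x > -3]: now 3*log(x + 3) + ∫(-3/(x - 4)) dx + ∫(4/(x - 1)) dx.
Step 3. Evaluate the standard form [assuming x > 4]: now -3*log(x - 4) + 3*log(x + 3) + ∫(4/(x - 1)) dx.
Step 4. Evaluate the standard form [assuming x > 1]: now -3*log(x - 4) + 4*log(x - 1) + 3*log(x + 3).
Answer: -3*log(x - 4) + 4*log(x - 1) + 3*log(x + 3).


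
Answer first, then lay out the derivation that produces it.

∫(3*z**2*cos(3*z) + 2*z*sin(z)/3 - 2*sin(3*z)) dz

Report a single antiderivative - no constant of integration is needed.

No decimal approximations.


The answer is z**2*sin(3*z) - 2*z*cos(z)/3 + 2*z*cos(3*z)/3 + 2*sin(z)/3 - 2*sin(3*z)/9 + 2*cos(3*z)/3.
Step 1. Rewrite: now ∫(2*z*sin(z)/3) dz + ∫(3*z**2*cos(3*z)) dz + ∫(-2*sin(3*z)) dz.
Step 2. Integrate ∫(2*z*sin(z)/3) dz by parts with u = z, dv = (2*sin(z)/3) dz, so v = -2*cos(z)/3: now -2*z*cos(z)/3 + ∫(3*z**2*cos(3*z)) dz + ∫(-2*sin(3*z)) dz + ∫(2*cos(z)/3) dz.
Step 3. Evaluate the standard form: now -2*z*cos(z)/3 + 2*sin(z)/3 + ∫(3*z**2*cos(3*z)) dz + ∫(-2*sin(3*z)) dz.
Step 4. Integrate ∫(3*z**2*cos(3*z)) dz by parts with u = z**2, dv = (3*cos(3*z)) dz, so v = sin(3*z): now z**2*sin(3*z) - 2*z*cos(z)/3 + 2*sin(z)/3 + ∫(-2*z*sin(3*z)) dz + ∫(-2*sin(3*z)) dz.
Step 5. Integrate ∫(-2*z*sin(3*z)) dz by parts with u = z, dv = (-2*sin(3*z)) dz, so v = 2*cos(3*z)/3: now z**2*sin(3*z) - 2*z*cos(z)/3 + 2*z*cos(3*z)/3 + 2*sin(z)/3 + ∫(-2*sin(3*z)) dz + ∫(-2*cos(3*z)/3) dz.
Step 6. Evaluate the standard form: now z**2*sin(3*z) - 2*z*cos(z)/3 + 2*z*cos(3*z)/3 + 2*sin(z)/3 - 2*sin(3*z)/9 + ∫(-2*sin(3*z)) dz.
Step 7. Evaluate the standard form: now z**2*sin(3*z) - 2*z*cos(z)/3 + 2*z*cos(3*z)/3 + 2*sin(z)/3 - 2*sin(3*z)/9 + 2*cos(3*z)/3.
Answer: z**2*sin(3*z) - 2*z*cos(z)/3 + 2*z*cos(3*z)/3 + 2*sin(z)/3 - 2*sin(3*z)/9 + 2*cos(3*z)/3.


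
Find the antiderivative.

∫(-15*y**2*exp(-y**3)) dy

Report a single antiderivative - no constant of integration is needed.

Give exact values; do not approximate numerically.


Answer: 5*exp(-y**3).


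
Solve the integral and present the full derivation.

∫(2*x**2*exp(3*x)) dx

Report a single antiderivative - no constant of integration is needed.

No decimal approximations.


Step 1. Integrate ∫(2*x**2*exp(3*x)) dx by parts with u = x**2, dv = (2*exp(3*x)) dx, so v = 2*exp(3*x)/3: now 2*x**2*exp(3*x)/3 + ∫(-4*x*exp(3*x)/3) dx.
Step 2. Integrate ∫(-4*x*exp(3*x)/3) dx by parts with u = x, dv = (-4*exp(3*x)/3) dx, so v = -4*exp(3*x)/9: now 2*x**2*exp(3*x)/3 - 4*x*exp(3*x)/9 + ∫(4*exp(3*x)/9) dx.
Step 3. Evaluate the standard form: now 2*x**2*exp(3*x)/3 - 4*x*exp(3*x)/9 + 4*exp(3*x)/27.
Answer: 2*x**2*exp(3*x)/3 - 4*x*exp(3*x)/9 + 4*exp(3*x)/27.


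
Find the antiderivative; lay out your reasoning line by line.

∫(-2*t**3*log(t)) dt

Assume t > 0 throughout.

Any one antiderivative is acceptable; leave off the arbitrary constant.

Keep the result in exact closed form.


Step 1. Integrate ∫(-2*t**3*log(t)) dt by parts with u = log(t), dv = (-2*t**3) dt, so v = -t**4/2 [assuming t > 0]: now -t**4*log(t)/2 + ∫(t**3/2) dt.
Step 2. Evaluate the standard form: now -t**4*log(t)/2 + t**4/8.
Answer: -t**4*log(t)/2 + t**4/8.


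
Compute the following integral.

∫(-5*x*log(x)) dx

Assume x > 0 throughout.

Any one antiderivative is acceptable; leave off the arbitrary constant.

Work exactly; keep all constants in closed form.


Answer: -5*x**2*log(x)/2 + 5*x**2/4.


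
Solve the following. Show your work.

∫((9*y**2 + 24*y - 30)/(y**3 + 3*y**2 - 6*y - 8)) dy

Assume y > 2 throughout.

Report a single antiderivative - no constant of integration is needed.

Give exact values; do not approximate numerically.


Step 1. Decompose ∫((9*y**2 + 24*y - 30)/(y**3 + 3*y**2 - 6*y - 8)) dy by partial fractions, (9*y**2 + 24*y - 30)/(y**3 + 3*y**2 - 6*y - 8) = 1/(y + 4) + 5/(y + 1) + 3/(y - 2): now ∫(3/(y - 2)) dy + ∫(5/(y + 1)) dy + ∫(1/(y + 4)) dy.
Step 2. Evaluate the standard form [assuming y > -1]: now 5*log(y + 1) + ∫(3/(y - 2)) dy + ∫(1/(y + 4)) dy.
Step 3. Evaluate the standard form [assuming y > -4]: now 5*log(y + 1) + log(y + 4) + ∫(3/(y - 2)) dy.
Step 4. Evaluate the standard form [assuming y > 2]: now 3*log(y - 2) + 5*log(y + 1) + log(y + 4).
Answer: 3*log(y - 2) + 5*log(y + 1) + log(y + 4).


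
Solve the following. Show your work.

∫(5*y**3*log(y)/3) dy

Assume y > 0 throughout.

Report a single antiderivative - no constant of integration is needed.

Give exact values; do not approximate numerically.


Step 1. Integrate ∫(5*y**3*log(y)/3) dy by parts with u = log(y), dv = (5*y**3/3) dy, so v = 5*y**4/12 [assuming y > 0]: now 5*y**4*log(y)/12 + ∫(-5*y**3/12) dy.
Step 2. Evaluate the standard form: now 5*y**4*log(y)/12 - 5*y**4/48.
Answer: 5*y**4*log(y)/12 - 5*y**4/48.


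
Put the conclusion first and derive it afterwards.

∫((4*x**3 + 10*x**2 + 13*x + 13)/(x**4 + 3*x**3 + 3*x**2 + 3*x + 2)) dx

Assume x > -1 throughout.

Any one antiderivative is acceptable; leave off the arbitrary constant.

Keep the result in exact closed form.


The answer is 3*log(x + 1) + log(x + 2) + 3*atan(x).
Step 1. Decompose ∫((4*x**3 + 10*x**2 + 13*x + 13)/(x**4 + 3*x**3 + 3*x**2 + 3*x + 2)) dx by partial fractions, (4*x**3 + 10*x**2 + 13*x + 13)/(x**4 + 3*x**3 + 3*x**2 + 3*x + 2) = 3/(x**2 + 1) + 1/(x + 2) + 3/(x + 1): now ∫(3/(x + 1)) dx + ∫(1/(x + 2)) dx + ∫(3/(x**2 + 1)) dx.
Step 2. Evaluate the standard form [assuming x > -1]: now 3*log(x + 1) + ∫(1/(x + 2)) dx + ∫(3/(x**2 + 1)) dx.
Step 3. Evaluate the standard form [assuming x > -2]: now 3*log(x + 1) + log(x + 2) + ∫(3/(x**2 + 1)) dx.
Step 4. Evaluate the standard form: now 3*log(x + 1) + log(x + 2) + 3*atan(x).
Answer: 3*log(x + 1) + log(x + 2) + 3*atan(x).


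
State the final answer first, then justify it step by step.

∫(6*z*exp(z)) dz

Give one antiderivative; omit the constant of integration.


The answer is 6*z*exp(z) - 6*exp(z).
Step 1. Integrate ∫(6*z*exp(z)) dz by parts with u = z, dv = (6*exp(z)) dz, so v = 6*exp(z): now 6*z*exp(z) + ∫(-6*exp(z)) dz.
Step 2. Evaluate the standard form: now 6*z*exp(z) - 6*exp(z).
Answer: 6*z*exp(z) - 6*exp(z).


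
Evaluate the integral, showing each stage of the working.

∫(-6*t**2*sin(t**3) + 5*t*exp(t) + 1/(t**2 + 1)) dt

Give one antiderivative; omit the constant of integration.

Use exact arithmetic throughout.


Step 1. Rewrite: now ∫(5*t*exp(t)) dt + ∫(-6*t**2*sin(t**3)) dt + ∫(1/(t**2 + 1)) dt.
Step 2. Integrate ∫(5*t*exp(t)) dt by parts with u = t, dv = (5*exp(t)) dt, so v = 5*exp(t): now 5*t*exp(t) + ∫(-6*t**2*sin(t**3)) dt + ∫(1/(t**2 + 1)) dt + ∫(-5*exp(t)) dt.
Step 3. Evaluate the standard form: now 5*t*exp(t) - 5*exp(t) + ∫(-6*t**2*sin(t**3)) dt + ∫(1/(t**2 + 1)) dt.
Step 4. Substitute u = t**3, turning ∫(-6*t**2*sin(t**3)) dt into ∫(-2*sin(u)) du: now 5*t*exp(t) - 5*exp(t) + ∫(1/(t**2 + 1)) dt + ∫(-2*sin(u)) du.
Step 5. Evaluate the standard form: now 5*t*exp(t) - 5*exp(t) + 2*cos(u) + ∫(1/(t**2 + 1)) dt.
Step 6. Substitute back u = t**3: now 5*t*exp(t) - 5*exp(t) + 2*cos(t**3) + ∫(1/(t**2 + 1)) dt.
Step 7. Evaluate the standard form: now 5*t*exp(t) - 5*exp(t) + 2*cos(t**3) + atan(t).
Answer: 5*t*exp(t) - 5*exp(t) + 2*cos(t**3) + atan(t).


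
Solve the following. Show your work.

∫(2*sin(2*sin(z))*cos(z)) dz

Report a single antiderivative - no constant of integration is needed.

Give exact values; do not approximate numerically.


Step 1. Substitute u = sin(z), turning ∫(2*sin(2*sin(z))*cos(z)) dz into ∫(2*sin(2*u)) du: now ∫(2*sin(2*u)) du.
Step 2. Evaluate the standard form: now -cos(2*u).
Step 3. Substitute back u = sin(z): now -cos(2*sin(z)).
Answer: -cos(2*sin(z)).


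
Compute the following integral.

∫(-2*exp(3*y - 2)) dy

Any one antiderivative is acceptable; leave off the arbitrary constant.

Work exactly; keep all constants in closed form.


Answer: -2*exp(3*y - 2)/3.


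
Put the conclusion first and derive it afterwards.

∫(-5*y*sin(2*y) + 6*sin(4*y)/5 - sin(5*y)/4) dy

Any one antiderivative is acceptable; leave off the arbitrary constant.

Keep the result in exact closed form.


The answer is 5*y*cos(2*y)/2 - 5*sin(2*y)/4 - 3*cos(4*y)/10 + cos(5*y)/20.
Step 1. Rewrite: now ∫(-5*y*sin(2*y)) dy + ∫(6*sin(4*y)/5) dy + ∫(-sin(5*y)/4) dy.
Step 2. Evaluate the standard form: now cos(5*y)/20 + ∫(-5*y*sin(2*y)) dy + ∫(6*sin(4*y)/5) dy.
Step 3. Evaluate the standard form: now -3*cos(4*y)/10 + cos(5*y)/20 + ∫(-5*y*sin(2*y)) dy.
Step 4. Integrate ∫(-5*y*sin(2*y)) dy by parts with u = y, dv = (-5*sin(2*y)) dy, so v = 5*cos(2*y)/2: now 5*y*cos(2*y)/2 - 3*cos(4*y)/10 + cos(5*y)/20 + ∫(-5*cos(2*y)/2) dy.
Step 5. Evaluate the standard form: now 5*y*cos(2*y)/2 - 5*sin(2*y)/4 - 3*cos(4*y)/10 + cos(5*y)/20.
Answer: 5*y*cos(2*y)/2 - 5*sin(2*y)/4 - 3*cos(4*y)/10 + cos(5*y)/20.


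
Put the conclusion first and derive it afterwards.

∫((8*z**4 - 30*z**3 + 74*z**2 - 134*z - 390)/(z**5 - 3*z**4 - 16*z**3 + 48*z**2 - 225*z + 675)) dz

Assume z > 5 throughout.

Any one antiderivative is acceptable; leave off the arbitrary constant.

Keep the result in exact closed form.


The answer is 3*log(z - 5) + log(z - 3) + 4*log(z + 5) - 4*atan(z/3)/3.
Step 1. Decompose ∫((8*z**4 - 30*z**3 + 74*z**2 - 134*z - 390)/(z**5 - 3*z**4 - 16*z**3 + 48*z**2 - 225*z + 675)) dz by partial fractions, (8*z**4 - 30*z**3 + 74*z**2 - 134*z - 390)/(z**5 - 3*z**4 - 16*z**3 + 48*z**2 - 225*z + 675) = -4/(z**2 + 9) + 4/(z + 5) + 1/(z - 3) + 3/(z - 5): now ∫(3/(z - 5)) dz + ∫(1/(z - 3)) dz + ∫(4/(z + 5)) dz + ∫(-4/(z**2 + 9)) dz.
Step 2. Evaluate the standard form [assuming z > 5]: now 3*log(z - 5) + ∫(1/(z - 3)) dz + ∫(4/(z + 5)) dz + ∫(-4/(z**2 + 9)) dz.
Step 3. Evaluate the standard form [assuming z > 3]: now 3*log(z - 5) + log(z - 3) + ∫(4/(z + 5)) dz + ∫(-4/(z**2 + 9)) dz.
Step 4. Evaluate the standard form [assuming z > -5]: now 3*log(z - 5) + log(z - 3) + 4*log(z + 5) + ∫(-4/(z**2 + 9)) dz.
Step 5. Evaluate the standard form: now 3*log(z - 5) + log(z - 3) + 4*log(z + 5) - 4*atan(z/3)/3.
Answer: 3*log(z - 5) + log(z - 3) + 4*log(z + 5) - 4*atan(z/3)/3.


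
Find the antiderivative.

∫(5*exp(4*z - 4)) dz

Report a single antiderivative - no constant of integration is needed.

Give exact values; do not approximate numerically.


Answer: 5*exp(4*z - 4)/4.


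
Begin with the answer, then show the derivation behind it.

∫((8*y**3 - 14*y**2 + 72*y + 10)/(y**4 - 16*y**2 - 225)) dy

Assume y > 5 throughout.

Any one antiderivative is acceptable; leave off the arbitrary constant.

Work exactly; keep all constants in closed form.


The answer is 3*log(y - 5) + 5*log(y + 5) - 4*atan(y/3)/3.
Step 1. Decompose ∫((8*y**3 - 14*y**2 + 72*y + 10)/(y**4 - 16*y**2 - 225)) dy by partial fractions, (8*y**3 - 14*y**2 + 72*y + 10)/(y**4 - 16*y**2 - 225) = -4/(y**2 + 9) + 5/(y + 5) + 3/(y - 5): now ∫(3/(y - 5)) dy + ∫(5/(y + 5)) dy + ∫(-4/(y**2 + 9)) dy.
Step 2. Evaluate the standard form [assuming y > -5]: now 5*log(y + 5) + ∫(3/(y - 5)) dy + ∫(-4/(y**2 + 9)) dy.
Step 3. Evaluate the standard form [assuming y > 5]: now 3*log(y - 5) + 5*log(y + 5) + ∫(-4/(y**2 + 9)) dy.
Step 4. Evaluate the standard form: now 3*log(y - 5) + 5*log(y + 5) - 4*atan(y/3)/3.
Answer: 3*log(y - 5) + 5*log(y + 5) - 4*atan(y/3)/3.


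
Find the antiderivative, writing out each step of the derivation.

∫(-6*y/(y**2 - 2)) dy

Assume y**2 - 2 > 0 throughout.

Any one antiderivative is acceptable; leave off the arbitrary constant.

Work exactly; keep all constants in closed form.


Step 1. Substitute u = y**2 - 2, turning ∫(-6*y/(y**2 - 2)) dy into ∫(-3/u) du: now ∫(-3/u) du.
Step 2. Evaluate the standard form [assuming u > 0]: now -3*log(u).
Step 3. Substitute back u = y**2 - 2: now -3*log(y**2 - 2).
Answer: -3*log(y**2 - 2).


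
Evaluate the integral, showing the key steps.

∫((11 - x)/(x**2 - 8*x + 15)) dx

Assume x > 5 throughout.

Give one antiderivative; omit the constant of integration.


Step 1. Decompose ∫((11 - x)/(x**2 - 8*x + 15)) dx by partial fractions, (11 - x)/(x**2 - 8*x + 15) = -4/(x - 3) + 3/(x - 5): now ∫(3/(x - 5)) dx + ∫(-4/(x - 3)) dx.
Step 2. Evaluate the standard form [assuming x > 3]: now -4*log(x - 3) + ∫(3/(x - 5)) dx.
Step 3. Evaluate the standard form [assuming x > 5]: now 3*log(x - 5) - 4*log(x - 3).
Answer: 3*log(x - 5) - 4*log(x - 3).


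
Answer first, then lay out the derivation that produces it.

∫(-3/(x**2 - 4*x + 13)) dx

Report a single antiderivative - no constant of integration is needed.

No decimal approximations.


The answer is -atan(x/3 - 2/3).
Step 1. Substitute u = x - 2, turning ∫(-3/(x**2 - 4*x + 13)) dx into ∫(-3/(u**2 + 9)) du: now ∫(-3/(u**2 + 9)) du.
Step 2. Evaluate the standard form: now -atan(u/3).
Step 3. Substitute back u = x - 2: now -atan(x/3 - 2/3).
Answer: -atan(x/3 - 2/3).


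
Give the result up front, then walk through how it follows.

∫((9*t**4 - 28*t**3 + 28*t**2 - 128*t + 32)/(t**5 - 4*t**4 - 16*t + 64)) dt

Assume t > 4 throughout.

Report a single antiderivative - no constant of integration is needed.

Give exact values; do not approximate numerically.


The answer is 2*log(t - 4) + 3*log(t - 2) + 4*log(t + 2) + atan(t/2).
Step 1. Decompose ∫((9*t**4 - 28*t**3 + 28*t**2 - 128*t + 32)/(t**5 - 4*t**4 - 16*t + 64)) dt by partial fractions, (9*t**4 - 28*t**3 + 28*t**2 - 128*t + 32)/(t**5 - 4*t**4 - 16*t + 64) = 2/(t**2 + 4) + 4/(t + 2) + 3/(t - 2) + 2/(t - 4): now ∫(2/(t - 4)) dt + ∫(3/(t - 2)) dt + ∫(4/(t + 2)) dt + ∫(2/(t**2 + 4)) dt.
Step 2. Evaluate the standard form [assuming t > 2]: now 3*log(t - 2) + ∫(2/(t - 4)) dt + ∫(4/(t + 2)) dt + ∫(2/(t**2 + 4)) dt.
Step 3. Evaluate the standard form [assuming t > 4]: now 2*log(t - 4) + 3*log(t - 2) + ∫(4/(t + 2)) dt + ∫(2/(t**2 + 4)) dt.
Step 4. Evaluate the standard form [assuming t > -2]: now 2*log(t - 4) + 3*log(t - 2) + 4*log(t + 2) + ∫(2/(t**2 + 4)) dt.
Step 5. Evaluate the standard form: now 2*log(t - 4) + 3*log(t - 2) + 4*log(t + 2) + atan(t/2).
Answer: 2*log(t - 4) + 3*log(t - 2) + 4*log(t + 2) + atan(t/2).


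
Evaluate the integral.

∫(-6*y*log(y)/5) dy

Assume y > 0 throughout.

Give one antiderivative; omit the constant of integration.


Answer: -3*y**2*log(y)/5 + 3*y**2/10.


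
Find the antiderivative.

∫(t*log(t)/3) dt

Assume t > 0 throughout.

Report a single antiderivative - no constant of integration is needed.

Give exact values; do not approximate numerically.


Answer: t**2*log(t)/6 - t**2/12.


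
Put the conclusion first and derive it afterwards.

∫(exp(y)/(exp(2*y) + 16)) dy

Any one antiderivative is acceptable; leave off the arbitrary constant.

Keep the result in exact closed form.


The answer is atan(exp(y)/4)/4.
Step 1. Substitute u = exp(y), turning ∫(exp(y)/(exp(2*y) + 16)) dy into ∫(1/(u**2 + 16)) du: now ∫(1/(u**2 + 16)) du.
Step 2. Evaluate the standard form: now atan(u/4)/4.
Step 3. Substitute back u = exp(y): now atan(exp(y)/4)/4.
Answer: atan(exp(y)/4)/4.


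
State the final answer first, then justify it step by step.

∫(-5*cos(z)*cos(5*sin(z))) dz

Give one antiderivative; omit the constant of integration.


The answer is -sin(5*sin(z)).
Step 1. Substitute u = sin(z), turning ∫(-5*cos(z)*cos(5*sin(z))) dz into ∫(-5*cos(5*u)) du: now ∫(-5*cos(5*u)) du.
Step 2. Evaluate the standard form: now -sin(5*u).
Step 3. Substitute back u = sin(z): now -sin(5*sin(z)).
Answer: -sin(5*sin(z)).


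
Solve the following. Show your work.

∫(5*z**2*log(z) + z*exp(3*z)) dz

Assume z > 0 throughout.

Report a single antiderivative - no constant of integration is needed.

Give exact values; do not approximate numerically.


Step 1. Rewrite: now ∫(z*exp(3*z)) dz + ∫(5*z**2*log(z)) dz.
Step 2. Integrate ∫(5*z**2*log(z)) dz by parts with u = log(z), dv = (5*z**2) dz, so v = 5*z**3/3 [assuming z > 0]: now 5*z**3*log(z)/3 + ∫(-5*z**2/3) dz + ∫(z*exp(3*z)) dz.
Step 3. Evaluate the standard form: now 5*z**3*log(z)/3 - 5*z**3/9 + ∫(z*exp(3*z)) dz.
Step 4. Integrate ∫(z*exp(3*z)) dz by parts with u = z, dv = (exp(3*z)) dz, so v = exp(3*z)/3: now 5*z**3*log(z)/3 - 5*z**3/9 + z*exp(3*z)/3 + ∫(-exp(3*z)/3) dz.
Step 5. Evaluate the standard form: now 5*z**3*log(z)/3 - 5*z**3/9 + z*exp(3*z)/3 - exp(3*z)/9.
Answer: 5*z**3*log(z)/3 - 5*z**3/9 + z*exp(3*z)/3 - exp(3*z)/9.


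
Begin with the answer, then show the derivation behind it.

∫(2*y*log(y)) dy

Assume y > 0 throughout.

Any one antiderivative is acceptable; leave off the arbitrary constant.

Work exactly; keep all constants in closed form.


The answer is y**2*log(y) - y**2/2.
Step 1. Integrate ∫(2*y*log(y)) dy by parts with u = log(y), dv = (2*y) dy, so v = y**2 [assuming y > 0]: now y**2*log(y) + ∫(-y) dy.
Step 2. Evaluate the standard form: now y**2*log(y) - y**2/2.
Answer: y**2*log(y) - y**2/2.
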